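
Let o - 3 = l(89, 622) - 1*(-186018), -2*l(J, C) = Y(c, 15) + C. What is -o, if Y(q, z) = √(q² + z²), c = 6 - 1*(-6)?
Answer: -185710 + 3*√41/2 ≈ -1.8570e+5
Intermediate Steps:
c = 12 (c = 6 + 6 = 12)
l(J, C) = -3*√41/2 - C/2 (l(J, C) = -(√(12² + 15²) + C)/2 = -(√(144 + 225) + C)/2 = -(√369 + C)/2 = -(3*√41 + C)/2 = -(C + 3*√41)/2 = -3*√41/2 - C/2)
o = 185710 - 3*√41/2 (o = 3 + ((-3*√41/2 - ½*622) - 1*(-186018)) = 3 + ((-3*√41/2 - 311) + 186018) = 3 + ((-311 - 3*√41/2) + 186018) = 3 + (185707 - 3*√41/2) = 185710 - 3*√41/2 ≈ 1.8570e+5)
-o = -(185710 - 3*√41/2) = -185710 + 3*√41/2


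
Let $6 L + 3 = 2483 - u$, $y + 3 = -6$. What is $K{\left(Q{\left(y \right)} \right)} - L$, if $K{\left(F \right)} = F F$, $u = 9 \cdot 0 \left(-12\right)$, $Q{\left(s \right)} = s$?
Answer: $- \frac{997}{3} \approx -332.33$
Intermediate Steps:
$y = -9$ ($y = -3 - 6 = -9$)
$u = 0$ ($u = 0 \left(-12\right) = 0$)
$L = \frac{1240}{3}$ ($L = - \frac{1}{2} + \frac{2483 - 0}{6} = - \frac{1}{2} + \frac{2483 + 0}{6} = - \frac{1}{2} + \frac{1}{6} \cdot 2483 = - \frac{1}{2} + \frac{2483}{6} = \frac{1240}{3} \approx 413.33$)
$K{\left(F \right)} = F^{2}$
$K{\left(Q{\left(y \right)} \right)} - L = \left(-9\right)^{2} - \frac{1240}{3} = 81 - \frac{1240}{3} = - \frac{997}{3}$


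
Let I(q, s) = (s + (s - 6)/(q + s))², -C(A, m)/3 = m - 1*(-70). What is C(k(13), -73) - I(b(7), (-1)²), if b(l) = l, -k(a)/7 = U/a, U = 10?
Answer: 567/64 ≈ 8.8594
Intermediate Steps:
k(a) = -70/a
C(A, m) = -210 - 3*m (C(A, m) = -3*(m - 1*(-70)) = -3*(m + 70) = -3*(70 + m) = -210 - 3*m)
I(q, s) = (s + (-6 + s)/(q + s))²
C(k(13), -73) - I(b(7), (-1)²) = (-210 - 3*(-73)) - (-6 + (-1)² + ((-1)²)² + 7*(-1)²)²/(7 + (-1)²)² = (-210 + 219) - (-6 + 1 + 1² + 7*1)²/(7 + 1)² = 9 - (-6 + 1 + 1 + 7)²/8² = 9 - 3²/64 = 9 - 9/64 = 567/64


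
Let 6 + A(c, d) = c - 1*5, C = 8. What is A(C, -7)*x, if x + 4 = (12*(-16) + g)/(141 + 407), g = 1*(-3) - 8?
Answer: 7185/548 ≈ 13.111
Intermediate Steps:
g = -11 (g = -3 - 8 = -11)
A(c, d) = -11 + c (A(c, d) = -6 + (c - 1*5) = -6 + (c - 5) = -6 + (-5 + c) = -11 + c)
x = -2395/548 (x = -4 + (12*(-16) - 11)/(141 + 407) = -4 + (-192 - 11)/548 = -4 - 203*1/548 = -4 - 203/548 = -2395/548 ≈ -4.3704)
A(C, -7)*x = (-11 + 8)*(-2395/548) = -3*(-2395/548) = 7185/548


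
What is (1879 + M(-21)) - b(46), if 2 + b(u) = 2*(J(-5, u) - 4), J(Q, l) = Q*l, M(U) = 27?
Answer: 2376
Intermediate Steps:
b(u) = -10 - 10*u (b(u) = -2 + 2*(-5*u - 4) = -2 + 2*(-4 - 5*u) = -2 + (-8 - 10*u) = -10 - 10*u)
(1879 + M(-21)) - b(46) = (1879 + 27) - (-10 - 10*46) = 1906 - (-10 - 460) = 1906 - 1*(-470) = 1906 + 470 = 2376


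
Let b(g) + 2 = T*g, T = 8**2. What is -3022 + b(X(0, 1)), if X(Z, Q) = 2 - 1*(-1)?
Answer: -2832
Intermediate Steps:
X(Z, Q) = 3 (X(Z, Q) = 2 + 1 = 3)
T = 64
b(g) = -2 + 64*g
-3022 + b(X(0, 1)) = -3022 + (-2 + 64*3) = -3022 + (-2 + 192) = -3022 + 190 = -2832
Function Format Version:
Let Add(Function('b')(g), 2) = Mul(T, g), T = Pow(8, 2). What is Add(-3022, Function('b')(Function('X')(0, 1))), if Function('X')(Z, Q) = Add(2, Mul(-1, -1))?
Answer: -2832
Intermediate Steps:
Function('X')(Z, Q) = 3 (Function('X')(Z, Q) = Add(2, 1) = 3)
T = 64
Function('b')(g) = Add(-2, Mul(64, g))
Add(-3022, Function('b')(Function('X')(0, 1))) = Add(-3022, Add(-2, Mul(64, 3))) = Add(-3022, Add(-2, 192)) = Add(-3022, 190) = -2832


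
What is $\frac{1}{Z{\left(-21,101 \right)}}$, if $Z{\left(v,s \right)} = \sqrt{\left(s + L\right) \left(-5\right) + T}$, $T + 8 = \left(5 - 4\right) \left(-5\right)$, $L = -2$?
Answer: $- \frac{i \sqrt{127}}{254} \approx - 0.044368 i$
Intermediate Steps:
$T = -13$ ($T = -8 + \left(5 - 4\right) \left(-5\right) = -8 + 1 \left(-5\right) = -8 - 5 = -13$)
$Z{\left(v,s \right)} = \sqrt{-3 - 5 s}$ ($Z{\left(v,s \right)} = \sqrt{\left(s - 2\right) \left(-5\right) - 13} = \sqrt{\left(-2 + s\right) \left(-5\right) - 13} = \sqrt{\left(10 - 5 s\right) - 13} = \sqrt{-3 - 5 s}$)
$\frac{1}{Z{\left(-21,101 \right)}} = \frac{1}{\sqrt{-3 - 505}} = \frac{1}{\sqrt{-508}} = \frac{1}{2 i \sqrt{127}} = - \frac{i \sqrt{127}}{254}$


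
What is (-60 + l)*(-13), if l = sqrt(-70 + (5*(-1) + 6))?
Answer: 780 - 13*I*sqrt(69) ≈ 780.0 - 107.99*I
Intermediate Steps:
l = I*sqrt(69) (l = sqrt(-70 + (-5 + 6)) = sqrt(-70 + 1) = sqrt(-69) = I*sqrt(69) ≈ 8.3066*I)
(-60 + l)*(-13) = (-60 + I*sqrt(69))*(-13) = 780 - 13*I*sqrt(69)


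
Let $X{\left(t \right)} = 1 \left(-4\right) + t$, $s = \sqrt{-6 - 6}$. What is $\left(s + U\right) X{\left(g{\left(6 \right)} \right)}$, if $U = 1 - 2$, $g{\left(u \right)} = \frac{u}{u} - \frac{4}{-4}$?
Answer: $2 - 4 i \sqrt{3} \approx 2.0 - 6.9282 i$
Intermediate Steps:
$s = 2 i \sqrt{3}$ ($s = \sqrt{-12} = 2 i \sqrt{3} \approx 3.4641 i$)
$g{\left(u \right)} = 2$ ($g{\left(u \right)} = 1 - -1 = 1 + 1 = 2$)
$X{\left(t \right)} = -4 + t$
$U = -1$
$\left(s + U\right) X{\left(g{\left(6 \right)} \right)} = \left(2 i \sqrt{3} - 1\right) \left(-4 + 2\right) = \left(-1 + 2 i \sqrt{3}\right) \left(-2\right) = 2 - 4 i \sqrt{3}$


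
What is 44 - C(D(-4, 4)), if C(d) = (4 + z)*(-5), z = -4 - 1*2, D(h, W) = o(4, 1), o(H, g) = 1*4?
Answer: 34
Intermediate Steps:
o(H, g) = 4
D(h, W) = 4
z = -6 (z = -4 - 2 = -6)
C(d) = 10 (C(d) = (4 - 6)*(-5) = -2*(-5) = 10)
44 - C(D(-4, 4)) = 44 - 1*10 = 44 - 10 = 34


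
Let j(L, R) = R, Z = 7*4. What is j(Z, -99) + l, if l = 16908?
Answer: 16809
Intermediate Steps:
Z = 28
j(Z, -99) + l = -99 + 16908 = 16809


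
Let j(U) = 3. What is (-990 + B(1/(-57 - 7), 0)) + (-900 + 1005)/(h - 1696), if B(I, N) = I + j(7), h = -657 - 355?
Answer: -42767093/43328 ≈ -987.05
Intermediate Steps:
h = -1012
B(I, N) = 3 + I (B(I, N) = I + 3 = 3 + I)
(-990 + B(1/(-57 - 7), 0)) + (-900 + 1005)/(h - 1696) = (-990 + (3 + 1/(-57 - 7))) + (-900 + 1005)/(-1012 - 1696) = (-990 + (3 + 1/(-64))) + 105/(-2708) = (-990 + (3 - 1/64)) + 105*(-1/2708) = (-990 + 191/64) - 105/2708 = -63169/64 - 105/2708 = -42767093/43328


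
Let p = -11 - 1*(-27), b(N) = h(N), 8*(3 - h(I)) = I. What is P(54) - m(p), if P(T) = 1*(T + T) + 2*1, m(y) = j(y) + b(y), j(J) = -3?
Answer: 112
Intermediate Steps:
h(I) = 3 - I/8
b(N) = 3 - N/8
p = 16 (p = -11 + 27 = 16)
m(y) = -y/8 (m(y) = -3 + (3 - y/8) = -y/8)
P(T) = 2 + 2*T (P(T) = 1*(2*T) + 2 = 2*T + 2 = 2 + 2*T)
P(54) - m(p) = (2 + 2*54) - (-1)*16/8 = (2 + 108) - 1*(-2) = 110 + 2 = 112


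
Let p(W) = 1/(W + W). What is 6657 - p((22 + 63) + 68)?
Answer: 2037041/306 ≈ 6657.0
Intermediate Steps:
p(W) = 1/(2*W)
6657 - p((22 + 63) + 68) = 6657 - 1/(2*((22 + 63) + 68)) = 6657 - 1/(2*(85 + 68)) = 6657 - 1/(2*153) = 6657 - 1*1/306 = 6657 - 1/306 = 2037041/306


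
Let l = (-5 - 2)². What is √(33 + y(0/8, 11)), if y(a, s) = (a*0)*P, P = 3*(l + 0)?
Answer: √33 ≈ 5.7446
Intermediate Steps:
l = 49 (l = (-7)² = 49)
P = 147 (P = 3*(49 + 0) = 3*49 = 147)
y(a, s) = 0 (y(a, s) = (a*0)*147 = 0*147 = 0)
√(33 + y(0/8, 11)) = √(33 + 0) = √33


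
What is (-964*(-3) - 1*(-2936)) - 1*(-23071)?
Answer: 28899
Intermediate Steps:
(-964*(-3) - 1*(-2936)) - 1*(-23071) = (2892 + 2936) + 23071 = 5828 + 23071 = 28899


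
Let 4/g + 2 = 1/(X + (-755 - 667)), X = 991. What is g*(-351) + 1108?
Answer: 1561328/863 ≈ 1809.2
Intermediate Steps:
g = -1724/863 (g = 4/(-2 + 1/(991 + (-755 - 667))) = 4/(-2 + 1/(991 - 1422)) = 4/(-2 + 1/(-431)) = 4/(-2 - 1/431) = 4/(-863/431) = 4*(-431/863) = -1724/863 ≈ -1.9977)
g*(-351) + 1108 = -1724/863*(-351) + 1108 = 605124/863 + 1108 = 1561328/863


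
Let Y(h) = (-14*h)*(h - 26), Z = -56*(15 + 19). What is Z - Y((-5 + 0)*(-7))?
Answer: 2506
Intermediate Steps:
Z = -1904 (Z = -56*34 = -1904)
Y(h) = -14*h*(-26 + h) (Y(h) = (-14*h)*(-26 + h) = -14*h*(-26 + h))
Z - Y((-5 + 0)*(-7)) = -1904 - 14*(-5 + 0)*(-7)*(26 - (-5 + 0)*(-7)) = -1904 - 14*(-5*(-7))*(26 - (-5)*(-7)) = -1904 - 14*35*(26 - 1*35) = -1904 - 14*35*(26 - 35) = -1904 - 14*35*(-9) = -1904 - 1*(-4410) = -1904 + 4410 = 2506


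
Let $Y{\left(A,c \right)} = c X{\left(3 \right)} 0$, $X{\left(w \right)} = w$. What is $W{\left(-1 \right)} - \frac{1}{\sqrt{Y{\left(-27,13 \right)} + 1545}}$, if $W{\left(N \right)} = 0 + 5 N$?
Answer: $-5 - \frac{\sqrt{1545}}{1545} \approx -5.0254$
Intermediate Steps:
$W{\left(N \right)} = 5 N$
$Y{\left(A,c \right)} = 0$ ($Y{\left(A,c \right)} = c 3 \cdot 0 = 3 c 0 = 0$)
$W{\left(-1 \right)} - \frac{1}{\sqrt{Y{\left(-27,13 \right)} + 1545}} = 5 \left(-1\right) - \frac{1}{\sqrt{0 + 1545}} = -5 - \frac{1}{\sqrt{1545}} = -5 - \frac{\sqrt{1545}}{1545}$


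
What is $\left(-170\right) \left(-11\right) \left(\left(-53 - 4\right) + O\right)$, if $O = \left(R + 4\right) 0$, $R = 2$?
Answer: $-106590$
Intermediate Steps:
$O = 0$ ($O = \left(2 + 4\right) 0 = 6 \cdot 0 = 0$)
$\left(-170\right) \left(-11\right) \left(\left(-53 - 4\right) + O\right) = \left(-170\right) \left(-11\right) \left(\left(-53 - 4\right) + 0\right) = 1870 \left(-57 + 0\right) = 1870 \left(-57\right) = -106590$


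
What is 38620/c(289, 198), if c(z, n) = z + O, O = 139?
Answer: 9655/107 ≈ 90.234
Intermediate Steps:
c(z, n) = 139 + z (c(z, n) = z + 139 = 139 + z)
38620/c(289, 198) = 38620/(139 + 289) = 38620/428 = 38620*(1/428) = 9655/107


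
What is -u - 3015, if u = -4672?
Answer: 1657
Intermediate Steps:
-u - 3015 = -1*(-4672) - 3015 = 4672 - 3015 = 1657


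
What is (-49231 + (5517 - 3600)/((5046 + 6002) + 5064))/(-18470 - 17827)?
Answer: 793207955/584817264 ≈ 1.3563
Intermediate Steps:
(-49231 + (5517 - 3600)/((5046 + 6002) + 5064))/(-18470 - 17827) = (-49231 + 1917/(11048 + 5064))/(-36297) = (-49231 + 1917/16112)*(-1/36297) = -793207955/16112*(-1/36297) = 793207955/584817264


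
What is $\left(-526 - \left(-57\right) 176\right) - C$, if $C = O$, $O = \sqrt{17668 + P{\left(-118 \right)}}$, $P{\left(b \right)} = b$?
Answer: $9506 - 15 \sqrt{78} \approx 9373.5$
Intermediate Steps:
$O = 15 \sqrt{78}$ ($O = \sqrt{17668 - 118} = \sqrt{17550} = 15 \sqrt{78} \approx 132.48$)
$C = 15 \sqrt{78} \approx 132.48$
$\left(-526 - \left(-57\right) 176\right) - C = \left(-526 - \left(-57\right) 176\right) - 15 \sqrt{78} = \left(-526 - -10032\right) - 15 \sqrt{78} = \left(-526 + 10032\right) - 15 \sqrt{78} = 9506 - 15 \sqrt{78}$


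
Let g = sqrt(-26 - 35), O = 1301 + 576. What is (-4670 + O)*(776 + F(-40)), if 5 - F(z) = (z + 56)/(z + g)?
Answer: -3624981633/1661 - 44688*I*sqrt(61)/1661 ≈ -2.1824e+6 - 210.13*I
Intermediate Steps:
O = 1877
g = I*sqrt(61) (g = sqrt(-61) = I*sqrt(61) ≈ 7.8102*I)
F(z) = 5 - (56 + z)/(z + I*sqrt(61)) (F(z) = 5 - (z + 56)/(z + I*sqrt(61)) = 5 - (56 + z)/(z + I*sqrt(61)))
(-4670 + O)*(776 + F(-40)) = (-4670 + 1877)*(776 + (-56 + 4*(-40) + 5*I*sqrt(61))/(-40 + I*sqrt(61))) = -2793*(776 + (-56 - 160 + 5*I*sqrt(61))/(-40 + I*sqrt(61))) = -2793*(776 + (-216 + 5*I*sqrt(61))/(-40 + I*sqrt(61))) = -2167368 - 2793*(-216 + 5*I*sqrt(61))/(-40 + I*sqrt(61))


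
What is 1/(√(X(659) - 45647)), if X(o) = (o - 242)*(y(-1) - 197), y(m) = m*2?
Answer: -I*√128630/128630 ≈ -0.0027882*I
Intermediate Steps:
y(m) = 2*m
X(o) = 48158 - 199*o (X(o) = (o - 242)*(2*(-1) - 197) = (-242 + o)*(-2 - 197) = (-242 + o)*(-199) = 48158 - 199*o)
1/(√(X(659) - 45647)) = 1/(√((48158 - 199*659) - 45647)) = 1/(√((48158 - 131141) - 45647)) = 1/(√(-82983 - 45647)) = 1/(√(-128630)) = 1/(I*√128630) = -I*√128630/128630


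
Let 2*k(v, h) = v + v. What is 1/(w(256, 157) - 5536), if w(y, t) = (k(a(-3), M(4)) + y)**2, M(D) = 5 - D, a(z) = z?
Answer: 1/58473 ≈ 1.7102e-5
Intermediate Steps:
k(v, h) = v (k(v, h) = (v + v)/2 = (2*v)/2 = v)
w(y, t) = (-3 + y)**2
1/(w(256, 157) - 5536) = 1/((-3 + 256)**2 - 5536) = 1/(253**2 - 5536) = 1/(64009 - 5536) = 1/58473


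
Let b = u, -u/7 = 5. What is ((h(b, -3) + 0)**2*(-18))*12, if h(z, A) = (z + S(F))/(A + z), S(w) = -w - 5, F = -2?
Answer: -216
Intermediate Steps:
u = -35 (u = -7*5 = -35)
S(w) = -5 - w
b = -35
h(z, A) = (-3 + z)/(A + z) (h(z, A) = (z + (-5 - 1*(-2)))/(A + z) = (z + (-5 + 2))/(A + z) = (z - 3)/(A + z) = (-3 + z)/(A + z))
((h(b, -3) + 0)**2*(-18))*12 = (((-3 - 35)/(-3 - 35) + 0)**2*(-18))*12 = ((-38/(-38) + 0)**2*(-18))*12 = ((-1/38*(-38) + 0)**2*(-18))*12 = ((1 + 0)**2*(-18))*12 = (1**2*(-18))*12 = (1*(-18))*12 = -18*12 = -216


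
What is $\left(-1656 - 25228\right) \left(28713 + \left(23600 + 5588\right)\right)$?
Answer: $-1556610484$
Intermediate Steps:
$\left(-1656 - 25228\right) \left(28713 + \left(23600 + 5588\right)\right) = - 26884 \left(28713 + 29188\right) = \left(-26884\right) 57901 = -1556610484$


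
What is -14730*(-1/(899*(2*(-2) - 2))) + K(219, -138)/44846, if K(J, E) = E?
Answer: -55110496/20158277 ≈ -2.7339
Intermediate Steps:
-14730*(-1/(899*(2*(-2) - 2))) + K(219, -138)/44846 = -14730*(-1/(899*(2*(-2) - 2))) - 138/44846 = -14730*(-1/(899*(-4 - 2))) - 138*1/44846 = -14730/((-899*(-6))) - 69/22423 = -14730/5394 - 69/22423 = -14730*1/5394 - 69/22423 = -2455/899 - 69/22423 = -55110496/20158277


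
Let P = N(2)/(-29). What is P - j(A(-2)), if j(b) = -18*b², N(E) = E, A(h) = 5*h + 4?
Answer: 18790/29 ≈ 647.93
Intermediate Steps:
A(h) = 4 + 5*h
P = -2/29 (P = 2/(-29) = 2*(-1/29) = -2/29 ≈ -0.068966)
P - j(A(-2)) = -2/29 - (-18)*(4 + 5*(-2))² = -2/29 - (-18)*(4 - 10)² = -2/29 - (-18)*(-6)² = -2/29 - (-18)*36 = -2/29 - 1*(-648) = -2/29 + 648 = 18790/29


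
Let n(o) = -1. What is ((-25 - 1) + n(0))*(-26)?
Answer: 702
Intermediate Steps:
((-25 - 1) + n(0))*(-26) = ((-25 - 1) - 1)*(-26) = (-26 - 1)*(-26) = -27*(-26) = 702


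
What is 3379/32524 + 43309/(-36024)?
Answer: -321714205/292911144 ≈ -1.0983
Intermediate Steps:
3379/32524 + 43309/(-36024) = 3379*(1/32524) + 43309*(-1/36024) = 3379/32524 - 43309/36024 = -321714205/292911144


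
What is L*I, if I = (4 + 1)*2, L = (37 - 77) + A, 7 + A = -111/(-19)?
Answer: -7820/19 ≈ -411.58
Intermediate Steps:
A = -22/19 (A = -7 - 111/(-19) = -7 - 111*(-1/19) = -7 + 111/19 = -22/19 ≈ -1.1579)
L = -782/19 (L = (37 - 77) - 22/19 = -40 - 22/19 = -782/19 ≈ -41.158)
I = 10 (I = 5*2 = 10)
L*I = -782/19*10 = -7820/19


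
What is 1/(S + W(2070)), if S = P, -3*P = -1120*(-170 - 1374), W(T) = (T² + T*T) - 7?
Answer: 3/23980099 ≈ 1.2510e-7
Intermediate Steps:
W(T) = -7 + 2*T² (W(T) = (T² + T²) - 7 = 2*T² - 7 = -7 + 2*T²)
P = -1729280/3 (P = -(-1120)*(-170 - 1374)/3 = -(-1120)*(-1544)/3 = -⅓*1729280 = -1729280/3 ≈ -5.7643e+5)
S = -1729280/3 ≈ -5.7643e+5
1/(S + W(2070)) = 1/(-1729280/3 + (-7 + 2*2070²)) = 1/(-1729280/3 + (-7 + 2*4284900)) = 1/(-1729280/3 + (-7 + 8569800)) = 1/(-1729280/3 + 8569793) = 1/(23980099/3) = 3/23980099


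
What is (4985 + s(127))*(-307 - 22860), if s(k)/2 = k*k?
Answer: -862808581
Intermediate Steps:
s(k) = 2*k² (s(k) = 2*(k*k) = 2*k²)
(4985 + s(127))*(-307 - 22860) = (4985 + 2*127²)*(-307 - 22860) = (4985 + 2*16129)*(-23167) = (4985 + 32258)*(-23167) = 37243*(-23167) = -862808581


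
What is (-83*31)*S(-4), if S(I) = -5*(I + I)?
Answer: -102920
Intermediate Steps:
S(I) = -10*I
(-83*31)*S(-4) = (-83*31)*(-10*(-4)) = -2573*40 = -102920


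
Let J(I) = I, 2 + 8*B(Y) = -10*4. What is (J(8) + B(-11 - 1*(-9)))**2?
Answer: 121/16 ≈ 7.5625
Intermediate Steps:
B(Y) = -21/4 (B(Y) = -1/4 + (-10*4)/8 = -1/4 + (1/8)*(-40) = -1/4 - 5 = -21/4)
(J(8) + B(-11 - 1*(-9)))**2 = (8 - 21/4)**2 = (11/4)**2 = 121/16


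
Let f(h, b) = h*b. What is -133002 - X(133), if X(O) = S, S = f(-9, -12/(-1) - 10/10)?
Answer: -132903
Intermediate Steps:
f(h, b) = b*h
S = -99 (S = (-12/(-1) - 10/10)*(-9) = (-12*(-1) - 10*⅒)*(-9) = (12 - 1)*(-9) = 11*(-9) = -99)
X(O) = -99
-133002 - X(133) = -133002 - 1*(-99) = -133002 + 99 = -132903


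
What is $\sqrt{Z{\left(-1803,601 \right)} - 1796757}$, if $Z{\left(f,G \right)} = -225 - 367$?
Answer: $i \sqrt{1797349} \approx 1340.7 i$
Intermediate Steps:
$Z{\left(f,G \right)} = -592$ ($Z{\left(f,G \right)} = -225 - 367 = -592$)
$\sqrt{Z{\left(-1803,601 \right)} - 1796757} = \sqrt{-592 - 1796757} = \sqrt{-1797349} = i \sqrt{1797349}$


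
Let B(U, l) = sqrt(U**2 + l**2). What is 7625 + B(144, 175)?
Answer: 7625 + sqrt(51361) ≈ 7851.6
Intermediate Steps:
7625 + B(144, 175) = 7625 + sqrt(144**2 + 175**2) = 7625 + sqrt(20736 + 30625) = 7625 + sqrt(51361)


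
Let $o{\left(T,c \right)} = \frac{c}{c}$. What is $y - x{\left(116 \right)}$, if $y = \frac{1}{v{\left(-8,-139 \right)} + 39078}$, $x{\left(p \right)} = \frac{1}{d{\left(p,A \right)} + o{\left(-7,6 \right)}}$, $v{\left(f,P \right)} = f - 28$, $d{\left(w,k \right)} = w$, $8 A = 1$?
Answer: $- \frac{4325}{507546} \approx -0.0085214$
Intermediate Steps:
$A = \frac{1}{8}$ ($A = \frac{1}{8} \cdot 1 = \frac{1}{8} \approx 0.125$)
$o{\left(T,c \right)} = 1$
$v{\left(f,P \right)} = -28 + f$
$x{\left(p \right)} = \frac{1}{1 + p}$ ($x{\left(p \right)} = \frac{1}{p + 1} = \frac{1}{1 + p}$)
$y = \frac{1}{39042}$ ($y = \frac{1}{\left(-28 - 8\right) + 39078} = \frac{1}{-36 + 39078} = \frac{1}{39042} \approx 2.5613 \cdot 10^{-5}$)
$y - x{\left(116 \right)} = \frac{1}{39042} - \frac{1}{1 + 116} = \frac{1}{39042} - \frac{1}{117} = - \frac{4325}{507546}$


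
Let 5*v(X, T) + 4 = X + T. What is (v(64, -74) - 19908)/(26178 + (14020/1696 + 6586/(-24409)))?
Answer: -1030325760464/1355048865645 ≈ -0.76036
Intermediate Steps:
v(X, T) = -⅘ + T/5 + X/5 (v(X, T) = -⅘ + (X + T)/5 = -⅘ + (T + X)/5 = -⅘ + (T/5 + X/5) = -⅘ + T/5 + X/5)
(v(64, -74) - 19908)/(26178 + (14020/1696 + 6586/(-24409))) = ((-⅘ + (⅕)*(-74) + (⅕)*64) - 19908)/(26178 + (14020/1696 + 6586/(-24409))) = ((-⅘ - 74/5 + 64/5) - 19908)/(26178 + (14020*(1/1696) + 6586*(-1/24409))) = (-14/5 - 19908)/(26178 + (3505/424 - 6586/24409)) = -99554/(5*(26178 + 82761081/10349416)) = -99554/(5*271009773129/10349416) = -99554/5*10349416/271009773129 = -1030325760464/1355048865645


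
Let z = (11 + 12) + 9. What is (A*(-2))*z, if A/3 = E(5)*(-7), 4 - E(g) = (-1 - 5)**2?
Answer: -43008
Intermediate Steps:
E(g) = -32 (E(g) = 4 - (-1 - 5)**2 = 4 - 1*(-6)**2 = 4 - 1*36 = 4 - 36 = -32)
A = 672 (A = 3*(-32*(-7)) = 3*224 = 672)
z = 32 (z = 23 + 9 = 32)
(A*(-2))*z = (672*(-2))*32 = -1344*32 = -43008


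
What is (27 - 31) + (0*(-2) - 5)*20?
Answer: -104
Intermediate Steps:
(27 - 31) + (0*(-2) - 5)*20 = -4 + (0 - 5)*20 = -4 - 5*20 = -4 - 100 = -104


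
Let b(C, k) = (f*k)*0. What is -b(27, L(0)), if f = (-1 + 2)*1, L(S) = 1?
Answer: 0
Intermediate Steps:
f = 1 (f = 1*1 = 1)
b(C, k) = 0 (b(C, k) = (1*k)*0 = k*0 = 0)
-b(27, L(0)) = -1*0 = 0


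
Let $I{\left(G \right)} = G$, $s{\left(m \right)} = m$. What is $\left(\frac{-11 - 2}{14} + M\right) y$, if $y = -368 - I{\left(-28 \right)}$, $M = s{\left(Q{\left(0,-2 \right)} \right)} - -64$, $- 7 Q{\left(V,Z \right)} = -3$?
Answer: $-21590$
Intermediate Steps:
$Q{\left(V,Z \right)} = \frac{3}{7}$ ($Q{\left(V,Z \right)} = \left(- \frac{1}{7}\right) \left(-3\right) = \frac{3}{7}$)
$M = \frac{451}{7}$ ($M = \frac{3}{7} - -64 = \frac{3}{7} + 64 = \frac{451}{7} \approx 64.429$)
$y = -340$ ($y = -368 - -28 = -368 + 28 = -340$)
$\left(\frac{-11 - 2}{14} + M\right) y = \left(\frac{-11 - 2}{14} + \frac{451}{7}\right) \left(-340\right) = \left(\frac{1}{14} \left(-13\right) + \frac{451}{7}\right) \left(-340\right) = \left(- \frac{13}{14} + \frac{451}{7}\right) \left(-340\right) = \frac{127}{2} \left(-340\right) = -21590$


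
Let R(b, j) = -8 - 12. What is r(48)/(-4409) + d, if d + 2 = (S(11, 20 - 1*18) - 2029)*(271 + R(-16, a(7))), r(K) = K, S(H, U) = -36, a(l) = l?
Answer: -2285259701/4409 ≈ -5.1832e+5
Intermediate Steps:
R(b, j) = -20
d = -518317 (d = -2 + (-36 - 2029)*(271 - 20) = -2 - 2065*251 = -2 - 518315 = -518317)
r(48)/(-4409) + d = 48/(-4409) - 518317 = 48*(-1/4409) - 518317 = -48/4409 - 518317 = -2285259701/4409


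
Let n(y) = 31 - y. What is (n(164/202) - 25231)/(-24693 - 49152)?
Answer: 2545282/7458345 ≈ 0.34127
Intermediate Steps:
(n(164/202) - 25231)/(-24693 - 49152) = ((31 - 164/202) - 25231)/(-24693 - 49152) = ((31 - 164/202) - 25231)/(-73845) = ((31 - 1*82/101) - 25231)*(-1/73845) = ((31 - 82/101) - 25231)*(-1/73845) = (3049/101 - 25231)*(-1/73845) = -2545282/101*(-1/73845) = 2545282/7458345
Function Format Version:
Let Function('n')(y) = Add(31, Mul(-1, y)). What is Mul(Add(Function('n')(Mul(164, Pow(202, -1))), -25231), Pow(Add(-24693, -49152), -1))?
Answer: Rational(2545282, 7458345) ≈ 0.34127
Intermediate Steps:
Mul(Add(Function('n')(Mul(164, Pow(202, -1))), -25231), Pow(Add(-24693, -49152), -1)) = Mul(Add(Add(31, Mul(-1, Mul(164, Pow(202, -1)))), -25231), Pow(Add(-24693, -49152), -1)) = Mul(Add(Add(31, Mul(-1, Mul(164, Rational(1, 202)))), -25231), Pow(-73845, -1)) = Mul(Add(Add(31, Mul(-1, Rational(82, 101))), -25231), Rational(-1, 73845)) = Mul(Add(Add(31, Rational(-82, 101)), -25231), Rational(-1, 73845)) = Mul(Add(Rational(3049, 101), -25231), Rational(-1, 73845)) = Mul(Rational(-2545282, 101), Rational(-1, 73845)) = Rational(2545282, 7458345)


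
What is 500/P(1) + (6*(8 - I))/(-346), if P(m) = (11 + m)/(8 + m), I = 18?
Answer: 64905/173 ≈ 375.17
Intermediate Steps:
P(m) = (11 + m)/(8 + m)
500/P(1) + (6*(8 - I))/(-346) = 500/(((11 + 1)/(8 + 1))) + (6*(8 - 1*18))/(-346) = 500/((12/9)) + (6*(8 - 18))*(-1/346) = 500/(((⅑)*12)) + (6*(-10))*(-1/346) = 500/(4/3) - 60*(-1/346) = 500*(¾) + 30/173 = 375 + 30/173 = 64905/173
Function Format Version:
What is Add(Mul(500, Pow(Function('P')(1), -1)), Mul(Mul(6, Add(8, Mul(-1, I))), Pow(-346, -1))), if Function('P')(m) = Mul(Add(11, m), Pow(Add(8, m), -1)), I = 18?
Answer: Rational(64905, 173) ≈ 375.17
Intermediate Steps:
Function('P')(m) = Mul(Pow(Add(8, m), -1), Add(11, m))
Add(Mul(500, Pow(Function('P')(1), -1)), Mul(Mul(6, Add(8, Mul(-1, I))), Pow(-346, -1))) = Add(Mul(500, Pow(Mul(Pow(Add(8, 1), -1), Add(11, 1)), -1)), Mul(Mul(6, Add(8, Mul(-1, 18))), Pow(-346, -1))) = Add(Mul(500, Pow(Mul(Pow(9, -1), 12), -1)), Mul(Mul(6, Add(8, -18)), Rational(-1, 346))) = Add(Mul(500, Pow(Mul(Rational(1, 9), 12), -1)), Mul(Mul(6, -10), Rational(-1, 346))) = Add(Mul(500, Pow(Rational(4, 3), -1)), Mul(-60, Rational(-1, 346))) = Add(Mul(500, Rational(3, 4)), Rational(30, 173)) = Add(375, Rational(30, 173)) = Rational(64905, 173)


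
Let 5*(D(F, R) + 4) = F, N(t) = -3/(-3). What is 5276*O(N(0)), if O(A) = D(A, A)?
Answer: -100244/5 ≈ -20049.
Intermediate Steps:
N(t) = 1 (N(t) = -3*(-⅓) = 1)
D(F, R) = -4 + F/5
O(A) = -4 + A/5
5276*O(N(0)) = 5276*(-4 + (⅕)*1) = 5276*(-4 + ⅕) = 5276*(-19/5) = -100244/5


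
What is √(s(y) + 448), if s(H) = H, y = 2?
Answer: 15*√2 ≈ 21.213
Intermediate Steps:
√(s(y) + 448) = √(2 + 448) = √450 = 15*√2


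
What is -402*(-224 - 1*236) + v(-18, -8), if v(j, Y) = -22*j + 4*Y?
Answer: 185284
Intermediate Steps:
-402*(-224 - 1*236) + v(-18, -8) = -402*(-224 - 1*236) + (-22*(-18) + 4*(-8)) = -402*(-224 - 236) + (396 - 32) = -402*(-460) + 364 = 184920 + 364 = 185284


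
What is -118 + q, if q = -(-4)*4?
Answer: -102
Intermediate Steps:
q = 16 (q = -1*(-16) = 16)
-118 + q = -118 + 16 = -102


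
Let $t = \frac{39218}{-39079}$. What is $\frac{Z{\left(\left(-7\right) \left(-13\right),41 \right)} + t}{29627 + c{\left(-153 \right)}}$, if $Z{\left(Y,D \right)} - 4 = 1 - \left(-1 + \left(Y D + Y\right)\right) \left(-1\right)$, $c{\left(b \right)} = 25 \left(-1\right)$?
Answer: $\frac{74738518}{578408279} \approx 0.12921$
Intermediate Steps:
$t = - \frac{39218}{39079}$ ($t = 39218 \left(- \frac{1}{39079}\right) = - \frac{39218}{39079} \approx -1.0036$)
$c{\left(b \right)} = -25$
$Z{\left(Y,D \right)} = 4 + Y + D Y$ ($Z{\left(Y,D \right)} = 4 - \left(-1 + \left(-1 + \left(Y D + Y\right)\right) \left(-1\right)\right) = 4 - \left(-1 + \left(-1 + \left(D Y + Y\right)\right) \left(-1\right)\right) = 4 - \left(-1 + \left(-1 + \left(Y + D Y\right)\right) \left(-1\right)\right) = 4 - \left(-1 + \left(-1 + Y + D Y\right) \left(-1\right)\right) = 4 - \left(- Y - D Y\right) = 4 + \left(1 + \left(-1 + Y + D Y\right)\right) = 4 + \left(Y + D Y\right) = 4 + Y + D Y$)
$\frac{Z{\left(\left(-7\right) \left(-13\right),41 \right)} + t}{29627 + c{\left(-153 \right)}} = \frac{\left(4 - -91 + 41 \left(\left(-7\right) \left(-13\right)\right)\right) - \frac{39218}{39079}}{29627 - 25} = \frac{\left(4 + 91 + 41 \cdot 91\right) - \frac{39218}{39079}}{29602} = \left(\left(4 + 91 + 3731\right) - \frac{39218}{39079}\right) \frac{1}{29602} = \left(3826 - \frac{39218}{39079}\right) \frac{1}{29602} = \frac{149477036}{39079} \cdot \frac{1}{29602} = \frac{74738518}{578408279}$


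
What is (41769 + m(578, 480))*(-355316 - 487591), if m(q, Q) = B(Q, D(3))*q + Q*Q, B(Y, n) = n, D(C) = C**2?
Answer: -233797957497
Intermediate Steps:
m(q, Q) = Q**2 + 9*q (m(q, Q) = 3**2*q + Q*Q = 9*q + Q**2 = Q**2 + 9*q)
(41769 + m(578, 480))*(-355316 - 487591) = (41769 + (480**2 + 9*578))*(-355316 - 487591) = (41769 + (230400 + 5202))*(-842907) = (41769 + 235602)*(-842907) = 277371*(-842907) = -233797957497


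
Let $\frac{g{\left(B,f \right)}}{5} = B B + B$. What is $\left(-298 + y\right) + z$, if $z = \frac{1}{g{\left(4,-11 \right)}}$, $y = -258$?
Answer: $- \frac{55599}{100} \approx -555.99$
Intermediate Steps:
$g{\left(B,f \right)} = 5 B + 5 B^{2}$ ($g{\left(B,f \right)} = 5 \left(B B + B\right) = 5 \left(B^{2} + B\right) = 5 \left(B + B^{2}\right) = 5 B + 5 B^{2}$)
$z = \frac{1}{100}$ ($z = \frac{1}{5 \cdot 4 \left(1 + 4\right)} = \frac{1}{5 \cdot 4 \cdot 5} = \frac{1}{100} \approx 0.01$)
$\left(-298 + y\right) + z = \left(-298 - 258\right) + \frac{1}{100} = -556 + \frac{1}{100} = - \frac{55599}{100}$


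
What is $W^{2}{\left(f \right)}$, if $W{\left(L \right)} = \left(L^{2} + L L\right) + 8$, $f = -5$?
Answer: $3364$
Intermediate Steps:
$W{\left(L \right)} = 8 + 2 L^{2}$ ($W{\left(L \right)} = \left(L^{2} + L^{2}\right) + 8 = 2 L^{2} + 8 = 8 + 2 L^{2}$)
$W^{2}{\left(f \right)} = \left(8 + 2 \left(-5\right)^{2}\right)^{2} = \left(8 + 2 \cdot 25\right)^{2} = \left(8 + 50\right)^{2} = 58^{2} = 3364$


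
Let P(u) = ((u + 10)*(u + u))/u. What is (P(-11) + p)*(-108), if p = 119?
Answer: -12636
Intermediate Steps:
P(u) = 20 + 2*u (P(u) = ((10 + u)*(2*u))/u = (2*u*(10 + u))/u = 20 + 2*u)
(P(-11) + p)*(-108) = ((20 + 2*(-11)) + 119)*(-108) = ((20 - 22) + 119)*(-108) = (-2 + 119)*(-108) = 117*(-108) = -12636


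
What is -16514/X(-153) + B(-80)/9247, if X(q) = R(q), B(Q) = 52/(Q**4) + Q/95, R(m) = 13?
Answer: -4244325536913827/3341178880000 ≈ -1270.3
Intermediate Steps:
B(Q) = 52/Q**4 + Q/95 (B(Q) = 52/Q**4 + Q*(1/95) = 52/Q**4 + Q/95)
X(q) = 13
-16514/X(-153) + B(-80)/9247 = -16514/13 + (52/(-80)**4 + (1/95)*(-80))/9247 = -16514*1/13 + (52*(1/40960000) - 16/19)*(1/9247) = -16514/13 + (13/10240000 - 16/19)*(1/9247) = -16514/13 - 163839753/194560000*1/9247 = -16514/13 - 23405679/257013760000 = -4244325536913827/3341178880000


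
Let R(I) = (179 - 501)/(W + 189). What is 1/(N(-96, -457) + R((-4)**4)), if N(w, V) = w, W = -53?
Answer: -68/6689 ≈ -0.010166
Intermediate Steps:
R(I) = -161/68 (R(I) = (179 - 501)/(-53 + 189) = -322/136 = -322*1/136 = -161/68)
1/(N(-96, -457) + R((-4)**4)) = 1/(-96 - 161/68) = 1/(-6689/68) = -68/6689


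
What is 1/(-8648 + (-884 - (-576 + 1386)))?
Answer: -1/10342 ≈ -9.6693e-5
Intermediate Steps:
1/(-8648 + (-884 - (-576 + 1386))) = 1/(-8648 + (-884 - 1*810)) = 1/(-8648 + (-884 - 810)) = 1/(-8648 - 1694) = 1/(-10342) = -1/10342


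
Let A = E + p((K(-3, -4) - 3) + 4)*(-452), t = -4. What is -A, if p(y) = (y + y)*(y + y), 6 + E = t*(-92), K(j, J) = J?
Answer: 15910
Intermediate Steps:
E = 362 (E = -6 - 4*(-92) = -6 + 368 = 362)
p(y) = 4*y² (p(y) = (2*y)*(2*y) = 4*y²)
A = -15910 (A = 362 + (4*((-4 - 3) + 4)²)*(-452) = 362 + (4*(-7 + 4)²)*(-452) = 362 + (4*(-3)²)*(-452) = 362 + (4*9)*(-452) = 362 + 36*(-452) = 362 - 16272 = -15910)
-A = -1*(-15910) = 15910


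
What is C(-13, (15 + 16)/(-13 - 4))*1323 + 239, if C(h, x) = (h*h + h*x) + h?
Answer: 4045828/17 ≈ 2.3799e+5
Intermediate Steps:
C(h, x) = h + h² + h*x (C(h, x) = (h² + h*x) + h = h + h² + h*x)
C(-13, (15 + 16)/(-13 - 4))*1323 + 239 = -13*(1 - 13 + (15 + 16)/(-13 - 4))*1323 + 239 = -13*(1 - 13 + 31/(-17))*1323 + 239 = -13*(1 - 13 + 31*(-1/17))*1323 + 239 = -13*(1 - 13 - 31/17)*1323 + 239 = -13*(-235/17)*1323 + 239 = (3055/17)*1323 + 239 = 4041765/17 + 239 = 4045828/17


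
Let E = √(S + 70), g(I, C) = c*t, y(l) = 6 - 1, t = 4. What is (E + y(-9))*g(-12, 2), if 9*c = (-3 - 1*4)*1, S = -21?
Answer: -112/3 ≈ -37.333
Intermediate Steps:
y(l) = 5
c = -7/9 (c = ((-3 - 1*4)*1)/9 = ((-3 - 4)*1)/9 = (-7*1)/9 = (⅑)*(-7) = -7/9 ≈ -0.77778)
g(I, C) = -28/9 (g(I, C) = -7/9*4 = -28/9)
E = 7 (E = √(-21 + 70) = √49 = 7)
(E + y(-9))*g(-12, 2) = (7 + 5)*(-28/9) = 12*(-28/9) = -112/3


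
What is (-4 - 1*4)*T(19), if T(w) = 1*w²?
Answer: -2888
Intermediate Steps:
T(w) = w²
(-4 - 1*4)*T(19) = (-4 - 1*4)*19² = (-4 - 4)*361 = -8*361 = -2888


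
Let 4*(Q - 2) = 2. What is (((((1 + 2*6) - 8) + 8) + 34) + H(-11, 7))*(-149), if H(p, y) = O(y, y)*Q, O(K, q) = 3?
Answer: -16241/2 ≈ -8120.5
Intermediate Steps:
Q = 5/2 (Q = 2 + (¼)*2 = 2 + ½ = 5/2 ≈ 2.5000)
H(p, y) = 15/2 (H(p, y) = 3*(5/2) = 15/2)
(((((1 + 2*6) - 8) + 8) + 34) + H(-11, 7))*(-149) = (((((1 + 2*6) - 8) + 8) + 34) + 15/2)*(-149) = (((((1 + 12) - 8) + 8) + 34) + 15/2)*(-149) = ((((13 - 8) + 8) + 34) + 15/2)*(-149) = (((5 + 8) + 34) + 15/2)*(-149) = ((13 + 34) + 15/2)*(-149) = (47 + 15/2)*(-149) = (109/2)*(-149) = -16241/2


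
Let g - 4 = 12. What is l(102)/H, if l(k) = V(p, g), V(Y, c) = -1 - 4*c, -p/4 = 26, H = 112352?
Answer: -65/112352 ≈ -0.00057854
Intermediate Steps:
p = -104 (p = -4*26 = -104)
g = 16 (g = 4 + 12 = 16)
l(k) = -65 (l(k) = -1 - 4*16 = -1 - 64 = -65)
l(102)/H = -65/112352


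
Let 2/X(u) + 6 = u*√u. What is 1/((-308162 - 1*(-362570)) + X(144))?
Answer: 861/46845289 ≈ 1.8380e-5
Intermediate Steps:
X(u) = 2/(-6 + u^(3/2)) (X(u) = 2/(-6 + u*√u) = 2/(-6 + u^(3/2)))
1/((-308162 - 1*(-362570)) + X(144)) = 1/((-308162 - 1*(-362570)) + 2/(-6 + 144^(3/2))) = 1/((-308162 + 362570) + 2/(-6 + 1728)) = 1/(54408 + 2/1722) = 1/(54408 + 2*(1/1722)) = 1/(54408 + 1/861) = 1/(46845289/861) = 861/46845289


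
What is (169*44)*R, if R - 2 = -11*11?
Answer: -884884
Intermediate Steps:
R = -119 (R = 2 - 11*11 = 2 - 121 = -119)
(169*44)*R = (169*44)*(-119) = 7436*(-119) = -884884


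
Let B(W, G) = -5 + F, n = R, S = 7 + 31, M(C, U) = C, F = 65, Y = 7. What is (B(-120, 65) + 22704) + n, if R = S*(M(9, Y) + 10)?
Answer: 23486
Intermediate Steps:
S = 38
R = 722 (R = 38*(9 + 10) = 38*19 = 722)
n = 722
B(W, G) = 60 (B(W, G) = -5 + 65 = 60)
(B(-120, 65) + 22704) + n = (60 + 22704) + 722 = 22764 + 722 = 23486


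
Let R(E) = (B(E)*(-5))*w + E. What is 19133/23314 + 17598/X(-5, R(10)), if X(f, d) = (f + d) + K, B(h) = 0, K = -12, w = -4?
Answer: -58592263/23314 ≈ -2513.2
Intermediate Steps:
R(E) = E (R(E) = (0*(-5))*(-4) + E = 0*(-4) + E = 0 + E = E)
X(f, d) = -12 + d + f (X(f, d) = (f + d) - 12 = (d + f) - 12 = -12 + d + f)
19133/23314 + 17598/X(-5, R(10)) = 19133/23314 + 17598/(-12 + 10 - 5) = 19133*(1/23314) + 17598/(-7) = 19133/23314 + 17598*(-⅐) = 19133/23314 - 2514 = -58592263/23314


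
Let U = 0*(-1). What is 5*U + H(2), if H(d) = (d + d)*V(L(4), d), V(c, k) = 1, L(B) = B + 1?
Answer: 4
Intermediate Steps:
L(B) = 1 + B
U = 0
H(d) = 2*d (H(d) = (d + d)*1 = (2*d)*1 = 2*d)
5*U + H(2) = 5*0 + 2*2 = 0 + 4 = 4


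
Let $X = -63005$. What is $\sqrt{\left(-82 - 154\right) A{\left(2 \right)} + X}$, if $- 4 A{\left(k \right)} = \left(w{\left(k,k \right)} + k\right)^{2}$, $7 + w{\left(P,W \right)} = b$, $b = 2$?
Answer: $i \sqrt{62474} \approx 249.95 i$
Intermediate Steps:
$w{\left(P,W \right)} = -5$ ($w{\left(P,W \right)} = -7 + 2 = -5$)
$A{\left(k \right)} = - \frac{\left(-5 + k\right)^{2}}{4}$
$\sqrt{\left(-82 - 154\right) A{\left(2 \right)} + X} = \sqrt{\left(-82 - 154\right) \left(- \frac{\left(-5 + 2\right)^{2}}{4}\right) - 63005} = \sqrt{- 236 \left(- \frac{\left(-3\right)^{2}}{4}\right) - 63005} = \sqrt{- 236 \left(\left(- \frac{1}{4}\right) 9\right) - 63005} = \sqrt{\left(-236\right) \left(- \frac{9}{4}\right) - 63005} = \sqrt{531 - 63005} = \sqrt{-62474} = i \sqrt{62474}$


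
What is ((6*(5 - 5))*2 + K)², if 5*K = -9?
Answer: 81/25 ≈ 3.2400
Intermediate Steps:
K = -9/5 (K = (⅕)*(-9) = -9/5 ≈ -1.8000)
((6*(5 - 5))*2 + K)² = ((6*(5 - 5))*2 - 9/5)² = ((6*0)*2 - 9/5)² = (0*2 - 9/5)² = (0 - 9/5)² = (-9/5)² = 81/25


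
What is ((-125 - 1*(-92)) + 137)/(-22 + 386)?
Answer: 2/7 ≈ 0.28571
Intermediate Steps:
((-125 - 1*(-92)) + 137)/(-22 + 386) = ((-125 + 92) + 137)/364 = (-33 + 137)*(1/364) = 104*(1/364) = 2/7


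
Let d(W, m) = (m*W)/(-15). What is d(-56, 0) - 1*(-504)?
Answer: 504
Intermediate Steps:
d(W, m) = -W*m/15 (d(W, m) = (W*m)*(-1/15) = -W*m/15)
d(-56, 0) - 1*(-504) = -1/15*(-56)*0 - 1*(-504) = 0 + 504 = 504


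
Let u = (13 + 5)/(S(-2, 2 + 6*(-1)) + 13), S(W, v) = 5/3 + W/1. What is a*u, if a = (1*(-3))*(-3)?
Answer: 243/19 ≈ 12.789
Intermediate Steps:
a = 9 (a = -3*(-3) = 9)
S(W, v) = 5/3 + W (S(W, v) = 5*(1/3) + W*1 = 5/3 + W)
u = 27/19 (u = (13 + 5)/((5/3 - 2) + 13) = 18/(-1/3 + 13) = 18/(38/3) = 18*(3/38) = 27/19 ≈ 1.4211)
a*u = 9*(27/19) = 243/19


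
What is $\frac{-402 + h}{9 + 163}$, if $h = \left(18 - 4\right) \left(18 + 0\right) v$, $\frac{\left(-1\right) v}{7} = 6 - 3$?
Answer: $- \frac{2847}{86} \approx -33.105$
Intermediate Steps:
$v = -21$ ($v = - 7 \left(6 - 3\right) = \left(-7\right) 3 = -21$)
$h = -5292$ ($h = \left(18 - 4\right) \left(18 + 0\right) \left(-21\right) = 14 \cdot 18 \left(-21\right) = 252 \left(-21\right) = -5292$)
$\frac{-402 + h}{9 + 163} = \frac{-402 - 5292}{9 + 163} = - \frac{5694}{172} = \left(-5694\right) \frac{1}{172} = - \frac{2847}{86}$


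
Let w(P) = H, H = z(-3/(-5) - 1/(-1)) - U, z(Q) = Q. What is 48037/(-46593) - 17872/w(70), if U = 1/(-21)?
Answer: -87442870481/8060589 ≈ -10848.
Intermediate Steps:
U = -1/21 ≈ -0.047619
H = 173/105 (H = (-3/(-5) - 1/(-1)) - 1*(-1/21) = (-3*(-1/5) - 1*(-1)) + 1/21 = (3/5 + 1) + 1/21 = 8/5 + 1/21 = 173/105 ≈ 1.6476)
w(P) = 173/105
48037/(-46593) - 17872/w(70) = 48037/(-46593) - 17872/173/105 = 48037*(-1/46593) - 17872*105/173 = -48037/46593 - 1876560/173 = -87442870481/8060589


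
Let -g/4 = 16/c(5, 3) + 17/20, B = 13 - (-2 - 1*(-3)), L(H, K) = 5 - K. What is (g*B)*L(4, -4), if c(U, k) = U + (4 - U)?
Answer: -10476/5 ≈ -2095.2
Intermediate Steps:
c(U, k) = 4
B = 12 (B = 13 - (-2 + 3) = 13 - 1*1 = 13 - 1 = 12)
g = -97/5 (g = -4*(16/4 + 17/20) = -4*(16*(¼) + 17*(1/20)) = -4*(4 + 17/20) = -4*97/20 = -97/5 ≈ -19.400)
(g*B)*L(4, -4) = (-97/5*12)*(5 - 1*(-4)) = -1164*(5 + 4)/5 = -1164/5*9 = -10476/5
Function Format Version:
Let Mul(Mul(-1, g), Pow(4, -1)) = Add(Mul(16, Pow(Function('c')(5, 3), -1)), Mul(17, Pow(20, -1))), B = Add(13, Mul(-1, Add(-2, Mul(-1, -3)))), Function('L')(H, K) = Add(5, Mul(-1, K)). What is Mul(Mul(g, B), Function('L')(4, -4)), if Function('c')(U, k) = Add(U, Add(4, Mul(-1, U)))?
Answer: Rational(-10476, 5) ≈ -2095.2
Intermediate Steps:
Function('c')(U, k) = 4
B = 12 (B = Add(13, Mul(-1, Add(-2, 3))) = Add(13, Mul(-1, 1)) = Add(13, -1) = 12)
g = Rational(-97, 5) (g = Mul(-4, Add(Mul(16, Pow(4, -1)), Mul(17, Pow(20, -1)))) = Mul(-4, Add(Mul(16, Rational(1, 4)), Mul(17, Rational(1, 20)))) = Mul(-4, Add(4, Rational(17, 20))) = Mul(-4, Rational(97, 20)) = Rational(-97, 5) ≈ -19.400)
Mul(Mul(g, B), Function('L')(4, -4)) = Mul(Mul(Rational(-97, 5), 12), Add(5, Mul(-1, -4))) = Mul(Rational(-1164, 5), Add(5, 4)) = Mul(Rational(-1164, 5), 9) = Rational(-10476, 5)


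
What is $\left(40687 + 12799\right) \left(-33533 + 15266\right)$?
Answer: $-977028762$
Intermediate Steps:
$\left(40687 + 12799\right) \left(-33533 + 15266\right) = 53486 \left(-18267\right) = -977028762$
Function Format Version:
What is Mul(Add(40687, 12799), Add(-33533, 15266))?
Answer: -977028762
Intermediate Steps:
Mul(Add(40687, 12799), Add(-33533, 15266)) = Mul(53486, -18267) = -977028762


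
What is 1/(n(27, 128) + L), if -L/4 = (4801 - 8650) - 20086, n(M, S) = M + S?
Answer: 1/95895 ≈ 1.0428e-5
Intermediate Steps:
L = 95740 (L = -4*((4801 - 8650) - 20086) = -4*(-3849 - 20086) = -4*(-23935) = 95740)
1/(n(27, 128) + L) = 1/((27 + 128) + 95740) = 1/(155 + 95740) = 1/95895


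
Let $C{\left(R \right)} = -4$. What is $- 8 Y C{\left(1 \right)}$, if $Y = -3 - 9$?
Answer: $-384$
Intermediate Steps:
$Y = -12$
$- 8 Y C{\left(1 \right)} = \left(-8\right) \left(-12\right) \left(-4\right) = 96 \left(-4\right) = -384$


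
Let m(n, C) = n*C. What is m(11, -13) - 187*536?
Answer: -100375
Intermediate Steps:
m(n, C) = C*n
m(11, -13) - 187*536 = -13*11 - 187*536 = -143 - 100232 = -100375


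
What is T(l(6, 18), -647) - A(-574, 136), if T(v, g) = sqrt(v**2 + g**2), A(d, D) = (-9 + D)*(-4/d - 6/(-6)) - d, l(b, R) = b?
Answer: -201441/287 + sqrt(418645) ≈ -54.857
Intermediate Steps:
A(d, D) = -d + (1 - 4/d)*(-9 + D) (A(d, D) = (-9 + D)*(-4/d - 6*(-1/6)) - d = (-9 + D)*(-4/d + 1) - d = (-9 + D)*(1 - 4/d) - d = (1 - 4/d)*(-9 + D) - d = -d + (1 - 4/d)*(-9 + D))
T(v, g) = sqrt(g**2 + v**2)
T(l(6, 18), -647) - A(-574, 136) = sqrt((-647)**2 + 6**2) - (36 - 4*136 - 1*(-574)*(9 - 574 - 1*136))/(-574) = sqrt(418609 + 36) - (-1)*(36 - 544 - 1*(-574)*(9 - 574 - 136))/574 = sqrt(418645) - (-1)*(36 - 544 - 1*(-574)*(-701))/574 = sqrt(418645) - (-1)*(36 - 544 - 402374)/574 = sqrt(418645) - (-1)*(-402882)/574 = sqrt(418645) - 1*201441/287 = sqrt(418645) - 201441/287 = -201441/287 + sqrt(418645)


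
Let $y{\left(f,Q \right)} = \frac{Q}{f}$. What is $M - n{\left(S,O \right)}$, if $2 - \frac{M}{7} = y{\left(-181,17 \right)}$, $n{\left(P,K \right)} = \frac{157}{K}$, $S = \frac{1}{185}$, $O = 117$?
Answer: $\frac{281984}{21177} \approx 13.316$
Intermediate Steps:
$S = \frac{1}{185} \approx 0.0054054$
$M = \frac{2653}{181}$ ($M = 14 - 7 \frac{17}{-181} = 14 - 7 \cdot 17 \left(- \frac{1}{181}\right) = 14 - - \frac{119}{181} = 14 + \frac{119}{181} = \frac{2653}{181} \approx 14.657$)
$M - n{\left(S,O \right)} = \frac{2653}{181} - \frac{157}{117} = \frac{281984}{21177}$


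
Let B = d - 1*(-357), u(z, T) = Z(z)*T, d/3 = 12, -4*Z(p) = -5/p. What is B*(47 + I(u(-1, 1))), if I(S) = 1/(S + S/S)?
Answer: 16899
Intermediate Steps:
Z(p) = 5/(4*p) (Z(p) = -(-5)/(4*p) = 5/(4*p))
d = 36 (d = 3*12 = 36)
u(z, T) = 5*T/(4*z) (u(z, T) = (5/(4*z))*T = 5*T/(4*z))
B = 393 (B = 36 - 1*(-357) = 36 + 357 = 393)
I(S) = 1/(1 + S) (I(S) = 1/(S + 1) = 1/(1 + S))
B*(47 + I(u(-1, 1))) = 393*(47 + 1/(1 + (5/4)*1/(-1))) = 393*(47 + 1/(1 + (5/4)*1*(-1))) = 393*(47 + 1/(1 - 5/4)) = 393*(47 + 1/(-¼)) = 393*(47 - 4) = 393*43 = 16899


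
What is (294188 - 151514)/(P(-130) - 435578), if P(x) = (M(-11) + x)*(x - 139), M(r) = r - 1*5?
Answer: -71337/198152 ≈ -0.36001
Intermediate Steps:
M(r) = -5 + r (M(r) = r - 5 = -5 + r)
P(x) = (-139 + x)*(-16 + x) (P(x) = ((-5 - 11) + x)*(x - 139) = (-16 + x)*(-139 + x) = (-139 + x)*(-16 + x))
(294188 - 151514)/(P(-130) - 435578) = (294188 - 151514)/((2224 + (-130)² - 155*(-130)) - 435578) = 142674/((2224 + 16900 + 20150) - 435578) = 142674/(39274 - 435578) = 142674/(-396304) = 142674*(-1/396304) = -71337/198152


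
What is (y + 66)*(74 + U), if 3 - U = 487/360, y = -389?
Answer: -8796259/360 ≈ -24434.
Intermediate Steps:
U = 593/360 (U = 3 - 487/360 = 593/360 ≈ 1.6472)
(y + 66)*(74 + U) = (-389 + 66)*(74 + 593/360) = -323*27233/360 = -8796259/360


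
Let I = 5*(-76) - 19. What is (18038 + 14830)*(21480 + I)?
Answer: 692890308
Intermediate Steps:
I = -399 (I = -380 - 19 = -399)
(18038 + 14830)*(21480 + I) = (18038 + 14830)*(21480 - 399) = 32868*21081 = 692890308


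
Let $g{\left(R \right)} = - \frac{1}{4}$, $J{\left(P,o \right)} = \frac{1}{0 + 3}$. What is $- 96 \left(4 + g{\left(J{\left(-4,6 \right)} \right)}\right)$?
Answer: $-360$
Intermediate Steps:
$J{\left(P,o \right)} = \frac{1}{3}$
$g{\left(R \right)} = - \frac{1}{4}$ ($g{\left(R \right)} = \left(-1\right) \frac{1}{4} = - \frac{1}{4}$)
$- 96 \left(4 + g{\left(J{\left(-4,6 \right)} \right)}\right) = - 96 \left(4 - \frac{1}{4}\right) = \left(-96\right) \frac{15}{4} = -360$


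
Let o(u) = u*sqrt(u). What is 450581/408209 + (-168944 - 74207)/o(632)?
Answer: 450581/408209 - 243151*sqrt(158)/199712 ≈ -14.200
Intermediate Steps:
o(u) = u**(3/2)
450581/408209 + (-168944 - 74207)/o(632) = 450581/408209 + (-168944 - 74207)/(632**(3/2)) = 450581*(1/408209) - 243151*sqrt(158)/199712 = 450581/408209 - 243151*sqrt(158)/199712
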